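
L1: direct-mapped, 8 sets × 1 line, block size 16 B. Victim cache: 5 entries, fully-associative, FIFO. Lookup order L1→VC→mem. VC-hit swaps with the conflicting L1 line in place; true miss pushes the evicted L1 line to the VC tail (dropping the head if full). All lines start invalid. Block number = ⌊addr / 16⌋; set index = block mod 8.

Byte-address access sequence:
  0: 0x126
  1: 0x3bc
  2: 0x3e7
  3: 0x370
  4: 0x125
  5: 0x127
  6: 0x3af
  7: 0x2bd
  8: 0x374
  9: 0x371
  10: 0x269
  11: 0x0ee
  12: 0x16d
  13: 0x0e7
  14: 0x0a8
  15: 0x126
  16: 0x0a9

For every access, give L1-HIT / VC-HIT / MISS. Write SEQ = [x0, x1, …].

SEQ = [MISS, MISS, MISS, MISS, L1-HIT, L1-HIT, MISS, MISS, L1-HIT, L1-HIT, MISS, MISS, MISS, VC-HIT, MISS, MISS, VC-HIT]

#0 0x126→b18/s2 MISS; vc=[]
#1 0x3bc→b59/s3 MISS; vc=[]
#2 0x3e7→b62/s6 MISS; vc=[]
#3 0x370→b55/s7 MISS; vc=[]
#4 0x125→b18/s2 L1-HIT; vc=[]
#5 0x127→b18/s2 L1-HIT; vc=[]
#6 0x3af→b58/s2 MISS; vc=[18]
#7 0x2bd→b43/s3 MISS; vc=[18,59]
#8 0x374→b55/s7 L1-HIT; vc=[18,59]
#9 0x371→b55/s7 L1-HIT; vc=[18,59]
#10 0x269→b38/s6 MISS; vc=[18,59,62]
#11 0xee→b14/s6 MISS; vc=[18,59,62,38]
#12 0x16d→b22/s6 MISS; vc=[18,59,62,38,14]
#13 0xe7→b14/s6 VC-HIT; vc=[18,59,62,38,22]
#14 0xa8→b10/s2 MISS; vc=[59,62,38,22,58]
#15 0x126→b18/s2 MISS; vc=[62,38,22,58,10]
#16 0xa9→b10/s2 VC-HIT; vc=[62,38,22,58,18]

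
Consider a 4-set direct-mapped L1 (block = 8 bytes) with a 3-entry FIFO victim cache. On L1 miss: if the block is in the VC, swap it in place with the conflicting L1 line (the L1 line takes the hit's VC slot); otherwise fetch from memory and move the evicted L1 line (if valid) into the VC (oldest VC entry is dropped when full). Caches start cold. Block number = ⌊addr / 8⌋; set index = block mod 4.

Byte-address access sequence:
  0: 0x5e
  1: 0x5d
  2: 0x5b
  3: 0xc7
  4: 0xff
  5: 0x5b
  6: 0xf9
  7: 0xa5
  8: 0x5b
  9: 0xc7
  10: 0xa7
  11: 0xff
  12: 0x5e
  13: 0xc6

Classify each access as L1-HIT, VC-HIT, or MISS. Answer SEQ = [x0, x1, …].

SEQ = [MISS, L1-HIT, L1-HIT, MISS, MISS, VC-HIT, VC-HIT, MISS, VC-HIT, VC-HIT, VC-HIT, VC-HIT, VC-HIT, VC-HIT]

0: 0x5e (blk 11, set 3) → MISS  vc=[]
1: 0x5d (blk 11, set 3) → L1-HIT  vc=[]
2: 0x5b (blk 11, set 3) → L1-HIT  vc=[]
3: 0xc7 (blk 24, set 0) → MISS  vc=[]
4: 0xff (blk 31, set 3) → MISS  vc=[11]
5: 0x5b (blk 11, set 3) → VC-HIT  vc=[31]
6: 0xf9 (blk 31, set 3) → VC-HIT  vc=[11]
7: 0xa5 (blk 20, set 0) → MISS  vc=[11, 24]
8: 0x5b (blk 11, set 3) → VC-HIT  vc=[31, 24]
9: 0xc7 (blk 24, set 0) → VC-HIT  vc=[31, 20]
10: 0xa7 (blk 20, set 0) → VC-HIT  vc=[31, 24]
11: 0xff (blk 31, set 3) → VC-HIT  vc=[11, 24]
12: 0x5e (blk 11, set 3) → VC-HIT  vc=[31, 24]
13: 0xc6 (blk 24, set 0) → VC-HIT  vc=[31, 20]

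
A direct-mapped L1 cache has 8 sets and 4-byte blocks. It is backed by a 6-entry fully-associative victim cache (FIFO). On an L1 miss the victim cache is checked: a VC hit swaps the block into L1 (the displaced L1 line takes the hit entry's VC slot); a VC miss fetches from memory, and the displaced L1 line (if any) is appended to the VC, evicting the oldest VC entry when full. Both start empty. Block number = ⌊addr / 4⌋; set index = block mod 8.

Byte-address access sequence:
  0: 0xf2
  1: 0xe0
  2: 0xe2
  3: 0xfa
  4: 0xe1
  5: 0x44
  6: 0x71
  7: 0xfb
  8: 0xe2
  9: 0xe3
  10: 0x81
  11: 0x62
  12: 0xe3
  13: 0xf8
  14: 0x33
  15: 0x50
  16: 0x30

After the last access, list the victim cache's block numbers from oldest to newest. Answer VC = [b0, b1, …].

  [0] addr=0xf2 blk=60 s=4: MISS | VC []
  [1] addr=0xe0 blk=56 s=0: MISS | VC []
  [2] addr=0xe2 blk=56 s=0: L1-HIT | VC []
  [3] addr=0xfa blk=62 s=6: MISS | VC []
  [4] addr=0xe1 blk=56 s=0: L1-HIT | VC []
  [5] addr=0x44 blk=17 s=1: MISS | VC []
  [6] addr=0x71 blk=28 s=4: MISS | VC [60]
  [7] addr=0xfb blk=62 s=6: L1-HIT | VC [60]
  [8] addr=0xe2 blk=56 s=0: L1-HIT | VC [60]
  [9] addr=0xe3 blk=56 s=0: L1-HIT | VC [60]
  [10] addr=0x81 blk=32 s=0: MISS | VC [60, 56]
  [11] addr=0x62 blk=24 s=0: MISS | VC [60, 56, 32]
  [12] addr=0xe3 blk=56 s=0: VC-HIT | VC [60, 24, 32]
  [13] addr=0xf8 blk=62 s=6: L1-HIT | VC [60, 24, 32]
  [14] addr=0x33 blk=12 s=4: MISS | VC [60, 24, 32, 28]
  [15] addr=0x50 blk=20 s=4: MISS | VC [60, 24, 32, 28, 12]
  [16] addr=0x30 blk=12 s=4: VC-HIT | VC [60, 24, 32, 28, 20]

VC = [60, 24, 32, 28, 20]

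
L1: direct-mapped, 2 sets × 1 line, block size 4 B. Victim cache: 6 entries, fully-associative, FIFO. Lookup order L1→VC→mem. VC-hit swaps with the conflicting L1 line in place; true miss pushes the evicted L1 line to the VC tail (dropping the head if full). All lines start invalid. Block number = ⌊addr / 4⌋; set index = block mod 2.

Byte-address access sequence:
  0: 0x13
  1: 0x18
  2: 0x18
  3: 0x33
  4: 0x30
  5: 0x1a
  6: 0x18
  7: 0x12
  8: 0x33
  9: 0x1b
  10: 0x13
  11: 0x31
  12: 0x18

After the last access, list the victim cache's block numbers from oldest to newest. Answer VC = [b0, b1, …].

VC = [4, 12]

#0 0x13→b4/s0 MISS; vc=[]
#1 0x18→b6/s0 MISS; vc=[4]
#2 0x18→b6/s0 L1-HIT; vc=[4]
#3 0x33→b12/s0 MISS; vc=[4,6]
#4 0x30→b12/s0 L1-HIT; vc=[4,6]
#5 0x1a→b6/s0 VC-HIT; vc=[4,12]
#6 0x18→b6/s0 L1-HIT; vc=[4,12]
#7 0x12→b4/s0 VC-HIT; vc=[6,12]
#8 0x33→b12/s0 VC-HIT; vc=[6,4]
#9 0x1b→b6/s0 VC-HIT; vc=[12,4]
#10 0x13→b4/s0 VC-HIT; vc=[12,6]
#11 0x31→b12/s0 VC-HIT; vc=[4,6]
#12 0x18→b6/s0 VC-HIT; vc=[4,12]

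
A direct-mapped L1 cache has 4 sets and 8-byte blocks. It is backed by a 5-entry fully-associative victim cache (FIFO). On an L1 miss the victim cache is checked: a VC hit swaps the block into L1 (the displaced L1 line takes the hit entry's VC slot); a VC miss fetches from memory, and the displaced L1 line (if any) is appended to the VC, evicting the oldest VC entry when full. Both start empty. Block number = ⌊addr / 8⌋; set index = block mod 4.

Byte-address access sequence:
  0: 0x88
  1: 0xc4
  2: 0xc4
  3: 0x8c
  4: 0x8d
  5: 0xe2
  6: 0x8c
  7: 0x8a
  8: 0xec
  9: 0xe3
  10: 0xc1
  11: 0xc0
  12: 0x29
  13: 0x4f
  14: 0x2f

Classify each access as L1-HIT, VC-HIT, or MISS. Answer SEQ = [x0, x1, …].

0: 0x88 (blk 17, set 1) → MISS  vc=[]
1: 0xc4 (blk 24, set 0) → MISS  vc=[]
2: 0xc4 (blk 24, set 0) → L1-HIT  vc=[]
3: 0x8c (blk 17, set 1) → L1-HIT  vc=[]
4: 0x8d (blk 17, set 1) → L1-HIT  vc=[]
5: 0xe2 (blk 28, set 0) → MISS  vc=[24]
6: 0x8c (blk 17, set 1) → L1-HIT  vc=[24]
7: 0x8a (blk 17, set 1) → L1-HIT  vc=[24]
8: 0xec (blk 29, set 1) → MISS  vc=[24, 17]
9: 0xe3 (blk 28, set 0) → L1-HIT  vc=[24, 17]
10: 0xc1 (blk 24, set 0) → VC-HIT  vc=[28, 17]
11: 0xc0 (blk 24, set 0) → L1-HIT  vc=[28, 17]
12: 0x29 (blk 5, set 1) → MISS  vc=[28, 17, 29]
13: 0x4f (blk 9, set 1) → MISS  vc=[28, 17, 29, 5]
14: 0x2f (blk 5, set 1) → VC-HIT  vc=[28, 17, 29, 9]

SEQ = [MISS, MISS, L1-HIT, L1-HIT, L1-HIT, MISS, L1-HIT, L1-HIT, MISS, L1-HIT, VC-HIT, L1-HIT, MISS, MISS, VC-HIT]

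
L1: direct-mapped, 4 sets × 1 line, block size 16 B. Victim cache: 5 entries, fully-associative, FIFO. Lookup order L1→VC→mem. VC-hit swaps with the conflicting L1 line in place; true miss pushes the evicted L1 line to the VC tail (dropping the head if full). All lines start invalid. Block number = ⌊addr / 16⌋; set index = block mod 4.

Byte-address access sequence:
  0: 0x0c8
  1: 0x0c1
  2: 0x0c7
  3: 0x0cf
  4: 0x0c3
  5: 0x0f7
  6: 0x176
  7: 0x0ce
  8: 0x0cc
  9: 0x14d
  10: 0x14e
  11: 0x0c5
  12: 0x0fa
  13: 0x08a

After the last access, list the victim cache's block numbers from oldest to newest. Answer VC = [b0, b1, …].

#0 0xc8→b12/s0 MISS; vc=[]
#1 0xc1→b12/s0 L1-HIT; vc=[]
#2 0xc7→b12/s0 L1-HIT; vc=[]
#3 0xcf→b12/s0 L1-HIT; vc=[]
#4 0xc3→b12/s0 L1-HIT; vc=[]
#5 0xf7→b15/s3 MISS; vc=[]
#6 0x176→b23/s3 MISS; vc=[15]
#7 0xce→b12/s0 L1-HIT; vc=[15]
#8 0xcc→b12/s0 L1-HIT; vc=[15]
#9 0x14d→b20/s0 MISS; vc=[15,12]
#10 0x14e→b20/s0 L1-HIT; vc=[15,12]
#11 0xc5→b12/s0 VC-HIT; vc=[15,20]
#12 0xfa→b15/s3 VC-HIT; vc=[23,20]
#13 0x8a→b8/s0 MISS; vc=[23,20,12]

VC = [23, 20, 12]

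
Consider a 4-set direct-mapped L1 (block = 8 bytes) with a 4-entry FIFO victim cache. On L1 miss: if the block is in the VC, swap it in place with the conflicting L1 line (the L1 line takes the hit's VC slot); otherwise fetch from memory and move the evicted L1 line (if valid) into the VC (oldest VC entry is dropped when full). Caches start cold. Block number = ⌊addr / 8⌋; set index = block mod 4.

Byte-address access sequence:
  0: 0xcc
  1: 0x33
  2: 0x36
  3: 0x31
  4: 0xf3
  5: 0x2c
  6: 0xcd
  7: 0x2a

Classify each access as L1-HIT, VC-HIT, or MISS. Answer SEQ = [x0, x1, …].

SEQ = [MISS, MISS, L1-HIT, L1-HIT, MISS, MISS, VC-HIT, VC-HIT]

0: 0xcc (blk 25, set 1) → MISS  vc=[]
1: 0x33 (blk 6, set 2) → MISS  vc=[]
2: 0x36 (blk 6, set 2) → L1-HIT  vc=[]
3: 0x31 (blk 6, set 2) → L1-HIT  vc=[]
4: 0xf3 (blk 30, set 2) → MISS  vc=[6]
5: 0x2c (blk 5, set 1) → MISS  vc=[6, 25]
6: 0xcd (blk 25, set 1) → VC-HIT  vc=[6, 5]
7: 0x2a (blk 5, set 1) → VC-HIT  vc=[6, 25]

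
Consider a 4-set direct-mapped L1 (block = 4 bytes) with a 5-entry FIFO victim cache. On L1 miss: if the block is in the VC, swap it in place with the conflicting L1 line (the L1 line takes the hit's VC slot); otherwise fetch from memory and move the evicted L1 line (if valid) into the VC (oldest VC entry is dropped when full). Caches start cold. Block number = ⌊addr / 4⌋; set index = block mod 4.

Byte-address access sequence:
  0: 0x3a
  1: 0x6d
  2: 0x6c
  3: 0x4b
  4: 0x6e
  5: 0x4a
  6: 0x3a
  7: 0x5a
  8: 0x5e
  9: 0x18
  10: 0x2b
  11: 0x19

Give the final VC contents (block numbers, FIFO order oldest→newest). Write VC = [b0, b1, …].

  [0] addr=0x3a blk=14 s=2: MISS | VC []
  [1] addr=0x6d blk=27 s=3: MISS | VC []
  [2] addr=0x6c blk=27 s=3: L1-HIT | VC []
  [3] addr=0x4b blk=18 s=2: MISS | VC [14]
  [4] addr=0x6e blk=27 s=3: L1-HIT | VC [14]
  [5] addr=0x4a blk=18 s=2: L1-HIT | VC [14]
  [6] addr=0x3a blk=14 s=2: VC-HIT | VC [18]
  [7] addr=0x5a blk=22 s=2: MISS | VC [18, 14]
  [8] addr=0x5e blk=23 s=3: MISS | VC [18, 14, 27]
  [9] addr=0x18 blk=6 s=2: MISS | VC [18, 14, 27, 22]
  [10] addr=0x2b blk=10 s=2: MISS | VC [18, 14, 27, 22, 6]
  [11] addr=0x19 blk=6 s=2: VC-HIT | VC [18, 14, 27, 22, 10]

VC = [18, 14, 27, 22, 10]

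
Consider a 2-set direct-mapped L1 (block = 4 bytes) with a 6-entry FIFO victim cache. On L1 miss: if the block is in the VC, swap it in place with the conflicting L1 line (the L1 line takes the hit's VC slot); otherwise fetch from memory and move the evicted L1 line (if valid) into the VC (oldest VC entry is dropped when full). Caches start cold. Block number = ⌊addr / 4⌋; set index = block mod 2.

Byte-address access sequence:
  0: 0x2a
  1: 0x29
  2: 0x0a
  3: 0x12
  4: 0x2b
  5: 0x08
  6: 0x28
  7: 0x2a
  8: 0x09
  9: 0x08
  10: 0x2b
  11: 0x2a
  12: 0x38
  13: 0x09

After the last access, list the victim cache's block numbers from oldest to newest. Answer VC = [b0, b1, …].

VC = [4, 14, 10]

  [0] addr=0x2a blk=10 s=0: MISS | VC []
  [1] addr=0x29 blk=10 s=0: L1-HIT | VC []
  [2] addr=0xa blk=2 s=0: MISS | VC [10]
  [3] addr=0x12 blk=4 s=0: MISS | VC [10, 2]
  [4] addr=0x2b blk=10 s=0: VC-HIT | VC [4, 2]
  [5] addr=0x8 blk=2 s=0: VC-HIT | VC [4, 10]
  [6] addr=0x28 blk=10 s=0: VC-HIT | VC [4, 2]
  [7] addr=0x2a blk=10 s=0: L1-HIT | VC [4, 2]
  [8] addr=0x9 blk=2 s=0: VC-HIT | VC [4, 10]
  [9] addr=0x8 blk=2 s=0: L1-HIT | VC [4, 10]
  [10] addr=0x2b blk=10 s=0: VC-HIT | VC [4, 2]
  [11] addr=0x2a blk=10 s=0: L1-HIT | VC [4, 2]
  [12] addr=0x38 blk=14 s=0: MISS | VC [4, 2, 10]
  [13] addr=0x9 blk=2 s=0: VC-HIT | VC [4, 14, 10]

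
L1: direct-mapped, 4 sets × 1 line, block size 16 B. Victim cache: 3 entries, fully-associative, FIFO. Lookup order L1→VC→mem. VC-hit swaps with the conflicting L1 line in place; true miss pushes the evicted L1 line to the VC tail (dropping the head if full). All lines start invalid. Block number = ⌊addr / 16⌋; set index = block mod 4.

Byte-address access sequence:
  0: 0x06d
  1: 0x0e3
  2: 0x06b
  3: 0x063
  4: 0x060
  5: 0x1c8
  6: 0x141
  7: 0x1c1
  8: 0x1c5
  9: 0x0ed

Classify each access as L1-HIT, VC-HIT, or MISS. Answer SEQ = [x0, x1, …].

#0 0x6d→b6/s2 MISS; vc=[]
#1 0xe3→b14/s2 MISS; vc=[6]
#2 0x6b→b6/s2 VC-HIT; vc=[14]
#3 0x63→b6/s2 L1-HIT; vc=[14]
#4 0x60→b6/s2 L1-HIT; vc=[14]
#5 0x1c8→b28/s0 MISS; vc=[14]
#6 0x141→b20/s0 MISS; vc=[14,28]
#7 0x1c1→b28/s0 VC-HIT; vc=[14,20]
#8 0x1c5→b28/s0 L1-HIT; vc=[14,20]
#9 0xed→b14/s2 VC-HIT; vc=[6,20]

SEQ = [MISS, MISS, VC-HIT, L1-HIT, L1-HIT, MISS, MISS, VC-HIT, L1-HIT, VC-HIT]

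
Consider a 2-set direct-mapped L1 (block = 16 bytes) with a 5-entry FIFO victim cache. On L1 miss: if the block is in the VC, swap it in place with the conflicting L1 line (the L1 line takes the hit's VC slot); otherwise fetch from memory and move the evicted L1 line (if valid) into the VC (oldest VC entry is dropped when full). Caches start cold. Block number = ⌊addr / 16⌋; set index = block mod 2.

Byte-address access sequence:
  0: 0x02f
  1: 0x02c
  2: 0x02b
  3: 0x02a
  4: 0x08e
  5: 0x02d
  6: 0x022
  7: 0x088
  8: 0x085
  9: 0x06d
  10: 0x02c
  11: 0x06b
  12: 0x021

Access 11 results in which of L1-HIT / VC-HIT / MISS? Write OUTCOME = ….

OUTCOME = VC-HIT

0: 0x2f (blk 2, set 0) → MISS  vc=[]
1: 0x2c (blk 2, set 0) → L1-HIT  vc=[]
2: 0x2b (blk 2, set 0) → L1-HIT  vc=[]
3: 0x2a (blk 2, set 0) → L1-HIT  vc=[]
4: 0x8e (blk 8, set 0) → MISS  vc=[2]
5: 0x2d (blk 2, set 0) → VC-HIT  vc=[8]
6: 0x22 (blk 2, set 0) → L1-HIT  vc=[8]
7: 0x88 (blk 8, set 0) → VC-HIT  vc=[2]
8: 0x85 (blk 8, set 0) → L1-HIT  vc=[2]
9: 0x6d (blk 6, set 0) → MISS  vc=[2, 8]
10: 0x2c (blk 2, set 0) → VC-HIT  vc=[6, 8]
11: 0x6b (blk 6, set 0) → VC-HIT  vc=[2, 8]
12: 0x21 (blk 2, set 0) → VC-HIT  vc=[6, 8]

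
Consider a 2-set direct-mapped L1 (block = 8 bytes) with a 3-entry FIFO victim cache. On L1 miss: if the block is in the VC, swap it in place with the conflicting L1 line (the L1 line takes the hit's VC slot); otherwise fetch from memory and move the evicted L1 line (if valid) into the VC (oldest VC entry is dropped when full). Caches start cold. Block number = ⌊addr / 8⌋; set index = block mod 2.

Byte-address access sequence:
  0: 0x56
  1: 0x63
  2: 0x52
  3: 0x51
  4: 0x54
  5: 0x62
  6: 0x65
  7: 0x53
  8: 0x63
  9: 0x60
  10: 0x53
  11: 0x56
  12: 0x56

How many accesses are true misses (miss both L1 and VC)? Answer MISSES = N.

0: 0x56 (blk 10, set 0) → MISS  vc=[]
1: 0x63 (blk 12, set 0) → MISS  vc=[10]
2: 0x52 (blk 10, set 0) → VC-HIT  vc=[12]
3: 0x51 (blk 10, set 0) → L1-HIT  vc=[12]
4: 0x54 (blk 10, set 0) → L1-HIT  vc=[12]
5: 0x62 (blk 12, set 0) → VC-HIT  vc=[10]
6: 0x65 (blk 12, set 0) → L1-HIT  vc=[10]
7: 0x53 (blk 10, set 0) → VC-HIT  vc=[12]
8: 0x63 (blk 12, set 0) → VC-HIT  vc=[10]
9: 0x60 (blk 12, set 0) → L1-HIT  vc=[10]
10: 0x53 (blk 10, set 0) → VC-HIT  vc=[12]
11: 0x56 (blk 10, set 0) → L1-HIT  vc=[12]
12: 0x56 (blk 10, set 0) → L1-HIT  vc=[12]

MISSES = 2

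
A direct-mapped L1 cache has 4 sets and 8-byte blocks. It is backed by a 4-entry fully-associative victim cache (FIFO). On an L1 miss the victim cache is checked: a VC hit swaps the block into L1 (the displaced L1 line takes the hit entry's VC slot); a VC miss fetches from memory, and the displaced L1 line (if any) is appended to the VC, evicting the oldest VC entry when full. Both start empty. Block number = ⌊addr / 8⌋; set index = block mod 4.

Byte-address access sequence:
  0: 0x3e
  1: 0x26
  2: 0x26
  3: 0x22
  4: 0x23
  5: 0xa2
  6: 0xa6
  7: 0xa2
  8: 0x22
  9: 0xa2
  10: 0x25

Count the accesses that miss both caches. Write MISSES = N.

#0 0x3e→b7/s3 MISS; vc=[]
#1 0x26→b4/s0 MISS; vc=[]
#2 0x26→b4/s0 L1-HIT; vc=[]
#3 0x22→b4/s0 L1-HIT; vc=[]
#4 0x23→b4/s0 L1-HIT; vc=[]
#5 0xa2→b20/s0 MISS; vc=[4]
#6 0xa6→b20/s0 L1-HIT; vc=[4]
#7 0xa2→b20/s0 L1-HIT; vc=[4]
#8 0x22→b4/s0 VC-HIT; vc=[20]
#9 0xa2→b20/s0 VC-HIT; vc=[4]
#10 0x25→b4/s0 VC-HIT; vc=[20]

MISSES = 3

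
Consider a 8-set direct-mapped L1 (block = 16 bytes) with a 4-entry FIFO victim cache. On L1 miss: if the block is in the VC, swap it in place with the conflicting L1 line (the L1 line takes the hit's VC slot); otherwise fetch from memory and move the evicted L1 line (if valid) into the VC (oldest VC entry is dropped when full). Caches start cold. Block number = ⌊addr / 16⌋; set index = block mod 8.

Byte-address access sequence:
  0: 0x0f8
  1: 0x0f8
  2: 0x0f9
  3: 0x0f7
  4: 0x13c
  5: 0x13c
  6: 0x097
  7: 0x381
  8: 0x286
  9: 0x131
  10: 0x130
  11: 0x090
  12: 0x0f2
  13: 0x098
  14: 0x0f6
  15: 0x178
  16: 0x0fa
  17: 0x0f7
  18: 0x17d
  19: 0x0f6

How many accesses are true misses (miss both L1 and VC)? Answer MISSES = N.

#0 0xf8→b15/s7 MISS; vc=[]
#1 0xf8→b15/s7 L1-HIT; vc=[]
#2 0xf9→b15/s7 L1-HIT; vc=[]
#3 0xf7→b15/s7 L1-HIT; vc=[]
#4 0x13c→b19/s3 MISS; vc=[]
#5 0x13c→b19/s3 L1-HIT; vc=[]
#6 0x97→b9/s1 MISS; vc=[]
#7 0x381→b56/s0 MISS; vc=[]
#8 0x286→b40/s0 MISS; vc=[56]
#9 0x131→b19/s3 L1-HIT; vc=[56]
#10 0x130→b19/s3 L1-HIT; vc=[56]
#11 0x90→b9/s1 L1-HIT; vc=[56]
#12 0xf2→b15/s7 L1-HIT; vc=[56]
#13 0x98→b9/s1 L1-HIT; vc=[56]
#14 0xf6→b15/s7 L1-HIT; vc=[56]
#15 0x178→b23/s7 MISS; vc=[56,15]
#16 0xfa→b15/s7 VC-HIT; vc=[56,23]
#17 0xf7→b15/s7 L1-HIT; vc=[56,23]
#18 0x17d→b23/s7 VC-HIT; vc=[56,15]
#19 0xf6→b15/s7 VC-HIT; vc=[56,23]

MISSES = 6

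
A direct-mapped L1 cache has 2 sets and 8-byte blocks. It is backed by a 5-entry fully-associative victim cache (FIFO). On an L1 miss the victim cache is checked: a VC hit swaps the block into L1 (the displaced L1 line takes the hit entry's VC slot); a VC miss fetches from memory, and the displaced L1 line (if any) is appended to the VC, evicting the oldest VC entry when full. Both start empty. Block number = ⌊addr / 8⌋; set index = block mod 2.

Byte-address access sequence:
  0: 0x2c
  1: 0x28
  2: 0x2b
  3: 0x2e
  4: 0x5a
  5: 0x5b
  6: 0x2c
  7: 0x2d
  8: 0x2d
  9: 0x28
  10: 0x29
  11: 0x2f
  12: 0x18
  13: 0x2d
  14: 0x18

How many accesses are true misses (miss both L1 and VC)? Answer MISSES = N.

  [0] addr=0x2c blk=5 s=1: MISS | VC []
  [1] addr=0x28 blk=5 s=1: L1-HIT | VC []
  [2] addr=0x2b blk=5 s=1: L1-HIT | VC []
  [3] addr=0x2e blk=5 s=1: L1-HIT | VC []
  [4] addr=0x5a blk=11 s=1: MISS | VC [5]
  [5] addr=0x5b blk=11 s=1: L1-HIT | VC [5]
  [6] addr=0x2c blk=5 s=1: VC-HIT | VC [11]
  [7] addr=0x2d blk=5 s=1: L1-HIT | VC [11]
  [8] addr=0x2d blk=5 s=1: L1-HIT | VC [11]
  [9] addr=0x28 blk=5 s=1: L1-HIT | VC [11]
  [10] addr=0x29 blk=5 s=1: L1-HIT | VC [11]
  [11] addr=0x2f blk=5 s=1: L1-HIT | VC [11]
  [12] addr=0x18 blk=3 s=1: MISS | VC [11, 5]
  [13] addr=0x2d blk=5 s=1: VC-HIT | VC [11, 3]
  [14] addr=0x18 blk=3 s=1: VC-HIT | VC [11, 5]

MISSES = 3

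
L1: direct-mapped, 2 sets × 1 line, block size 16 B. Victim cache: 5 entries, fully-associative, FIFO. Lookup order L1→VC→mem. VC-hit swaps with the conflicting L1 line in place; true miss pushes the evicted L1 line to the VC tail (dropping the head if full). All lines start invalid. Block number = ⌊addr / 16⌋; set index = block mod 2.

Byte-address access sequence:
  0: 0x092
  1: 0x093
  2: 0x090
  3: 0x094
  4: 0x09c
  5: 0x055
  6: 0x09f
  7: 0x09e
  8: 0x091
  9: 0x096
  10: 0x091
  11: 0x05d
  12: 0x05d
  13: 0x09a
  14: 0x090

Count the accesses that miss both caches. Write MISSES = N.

#0 0x92→b9/s1 MISS; vc=[]
#1 0x93→b9/s1 L1-HIT; vc=[]
#2 0x90→b9/s1 L1-HIT; vc=[]
#3 0x94→b9/s1 L1-HIT; vc=[]
#4 0x9c→b9/s1 L1-HIT; vc=[]
#5 0x55→b5/s1 MISS; vc=[9]
#6 0x9f→b9/s1 VC-HIT; vc=[5]
#7 0x9e→b9/s1 L1-HIT; vc=[5]
#8 0x91→b9/s1 L1-HIT; vc=[5]
#9 0x96→b9/s1 L1-HIT; vc=[5]
#10 0x91→b9/s1 L1-HIT; vc=[5]
#11 0x5d→b5/s1 VC-HIT; vc=[9]
#12 0x5d→b5/s1 L1-HIT; vc=[9]
#13 0x9a→b9/s1 VC-HIT; vc=[5]
#14 0x90→b9/s1 L1-HIT; vc=[5]

MISSES = 2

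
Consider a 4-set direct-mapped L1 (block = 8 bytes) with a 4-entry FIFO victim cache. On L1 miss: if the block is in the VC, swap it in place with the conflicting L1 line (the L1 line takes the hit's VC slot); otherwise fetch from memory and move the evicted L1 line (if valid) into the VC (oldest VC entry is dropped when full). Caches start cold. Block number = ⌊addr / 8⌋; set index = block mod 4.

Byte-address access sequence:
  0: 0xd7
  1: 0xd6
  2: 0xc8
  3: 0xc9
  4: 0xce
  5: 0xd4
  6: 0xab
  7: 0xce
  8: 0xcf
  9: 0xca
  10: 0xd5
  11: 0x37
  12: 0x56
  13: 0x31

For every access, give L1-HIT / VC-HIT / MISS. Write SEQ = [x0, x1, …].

SEQ = [MISS, L1-HIT, MISS, L1-HIT, L1-HIT, L1-HIT, MISS, VC-HIT, L1-HIT, L1-HIT, L1-HIT, MISS, MISS, VC-HIT]

  [0] addr=0xd7 blk=26 s=2: MISS | VC []
  [1] addr=0xd6 blk=26 s=2: L1-HIT | VC []
  [2] addr=0xc8 blk=25 s=1: MISS | VC []
  [3] addr=0xc9 blk=25 s=1: L1-HIT | VC []
  [4] addr=0xce blk=25 s=1: L1-HIT | VC []
  [5] addr=0xd4 blk=26 s=2: L1-HIT | VC []
  [6] addr=0xab blk=21 s=1: MISS | VC [25]
  [7] addr=0xce blk=25 s=1: VC-HIT | VC [21]
  [8] addr=0xcf blk=25 s=1: L1-HIT | VC [21]
  [9] addr=0xca blk=25 s=1: L1-HIT | VC [21]
  [10] addr=0xd5 blk=26 s=2: L1-HIT | VC [21]
  [11] addr=0x37 blk=6 s=2: MISS | VC [21, 26]
  [12] addr=0x56 blk=10 s=2: MISS | VC [21, 26, 6]
  [13] addr=0x31 blk=6 s=2: VC-HIT | VC [21, 26, 10]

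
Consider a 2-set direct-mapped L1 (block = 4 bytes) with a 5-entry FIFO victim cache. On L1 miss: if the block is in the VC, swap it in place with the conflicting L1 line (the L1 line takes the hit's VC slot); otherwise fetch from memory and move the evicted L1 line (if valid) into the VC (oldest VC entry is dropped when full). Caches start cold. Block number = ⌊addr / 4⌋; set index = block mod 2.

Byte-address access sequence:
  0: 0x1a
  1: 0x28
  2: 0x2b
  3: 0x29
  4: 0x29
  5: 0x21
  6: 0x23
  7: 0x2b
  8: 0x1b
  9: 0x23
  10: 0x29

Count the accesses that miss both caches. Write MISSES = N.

MISSES = 3

#0 0x1a→b6/s0 MISS; vc=[]
#1 0x28→b10/s0 MISS; vc=[6]
#2 0x2b→b10/s0 L1-HIT; vc=[6]
#3 0x29→b10/s0 L1-HIT; vc=[6]
#4 0x29→b10/s0 L1-HIT; vc=[6]
#5 0x21→b8/s0 MISS; vc=[6,10]
#6 0x23→b8/s0 L1-HIT; vc=[6,10]
#7 0x2b→b10/s0 VC-HIT; vc=[6,8]
#8 0x1b→b6/s0 VC-HIT; vc=[10,8]
#9 0x23→b8/s0 VC-HIT; vc=[10,6]
#10 0x29→b10/s0 VC-HIT; vc=[8,6]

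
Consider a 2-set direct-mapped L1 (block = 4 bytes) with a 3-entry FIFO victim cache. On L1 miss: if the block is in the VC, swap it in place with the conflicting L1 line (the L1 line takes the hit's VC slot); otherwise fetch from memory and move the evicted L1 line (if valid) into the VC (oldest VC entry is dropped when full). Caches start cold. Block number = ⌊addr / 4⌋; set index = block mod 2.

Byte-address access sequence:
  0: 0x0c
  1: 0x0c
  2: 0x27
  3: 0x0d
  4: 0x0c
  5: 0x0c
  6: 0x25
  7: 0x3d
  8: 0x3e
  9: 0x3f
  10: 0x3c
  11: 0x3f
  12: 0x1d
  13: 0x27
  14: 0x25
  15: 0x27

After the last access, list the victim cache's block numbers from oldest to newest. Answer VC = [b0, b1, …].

VC = [3, 7, 15]

#0 0xc→b3/s1 MISS; vc=[]
#1 0xc→b3/s1 L1-HIT; vc=[]
#2 0x27→b9/s1 MISS; vc=[3]
#3 0xd→b3/s1 VC-HIT; vc=[9]
#4 0xc→b3/s1 L1-HIT; vc=[9]
#5 0xc→b3/s1 L1-HIT; vc=[9]
#6 0x25→b9/s1 VC-HIT; vc=[3]
#7 0x3d→b15/s1 MISS; vc=[3,9]
#8 0x3e→b15/s1 L1-HIT; vc=[3,9]
#9 0x3f→b15/s1 L1-HIT; vc=[3,9]
#10 0x3c→b15/s1 L1-HIT; vc=[3,9]
#11 0x3f→b15/s1 L1-HIT; vc=[3,9]
#12 0x1d→b7/s1 MISS; vc=[3,9,15]
#13 0x27→b9/s1 VC-HIT; vc=[3,7,15]
#14 0x25→b9/s1 L1-HIT; vc=[3,7,15]
#15 0x27→b9/s1 L1-HIT; vc=[3,7,15]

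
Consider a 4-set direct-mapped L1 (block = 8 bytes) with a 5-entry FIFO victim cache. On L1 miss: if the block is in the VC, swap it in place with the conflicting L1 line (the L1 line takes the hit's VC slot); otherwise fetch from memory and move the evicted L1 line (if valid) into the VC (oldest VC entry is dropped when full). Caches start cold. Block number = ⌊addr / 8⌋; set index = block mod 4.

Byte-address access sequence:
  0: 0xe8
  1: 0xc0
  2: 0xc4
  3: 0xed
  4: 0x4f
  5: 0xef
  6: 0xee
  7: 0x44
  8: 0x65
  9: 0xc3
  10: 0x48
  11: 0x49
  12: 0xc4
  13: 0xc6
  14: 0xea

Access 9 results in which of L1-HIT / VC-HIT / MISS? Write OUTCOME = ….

  [0] addr=0xe8 blk=29 s=1: MISS | VC []
  [1] addr=0xc0 blk=24 s=0: MISS | VC []
  [2] addr=0xc4 blk=24 s=0: L1-HIT | VC []
  [3] addr=0xed blk=29 s=1: L1-HIT | VC []
  [4] addr=0x4f blk=9 s=1: MISS | VC [29]
  [5] addr=0xef blk=29 s=1: VC-HIT | VC [9]
  [6] addr=0xee blk=29 s=1: L1-HIT | VC [9]
  [7] addr=0x44 blk=8 s=0: MISS | VC [9, 24]
  [8] addr=0x65 blk=12 s=0: MISS | VC [9, 24, 8]
  [9] addr=0xc3 blk=24 s=0: VC-HIT | VC [9, 12, 8]
  [10] addr=0x48 blk=9 s=1: VC-HIT | VC [29, 12, 8]
  [11] addr=0x49 blk=9 s=1: L1-HIT | VC [29, 12, 8]
  [12] addr=0xc4 blk=24 s=0: L1-HIT | VC [29, 12, 8]
  [13] addr=0xc6 blk=24 s=0: L1-HIT | VC [29, 12, 8]
  [14] addr=0xea blk=29 s=1: VC-HIT | VC [9, 12, 8]

OUTCOME = VC-HIT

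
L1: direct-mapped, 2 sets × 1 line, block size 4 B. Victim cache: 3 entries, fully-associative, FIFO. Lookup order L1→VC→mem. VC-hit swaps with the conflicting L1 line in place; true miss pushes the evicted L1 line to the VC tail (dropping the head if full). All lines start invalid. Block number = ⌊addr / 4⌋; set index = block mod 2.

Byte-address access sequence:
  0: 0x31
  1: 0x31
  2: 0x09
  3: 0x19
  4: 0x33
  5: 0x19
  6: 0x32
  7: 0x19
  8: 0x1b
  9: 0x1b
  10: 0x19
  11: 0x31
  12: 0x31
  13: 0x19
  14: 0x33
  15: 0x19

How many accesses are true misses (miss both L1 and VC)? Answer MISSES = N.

MISSES = 3

0: 0x31 (blk 12, set 0) → MISS  vc=[]
1: 0x31 (blk 12, set 0) → L1-HIT  vc=[]
2: 0x9 (blk 2, set 0) → MISS  vc=[12]
3: 0x19 (blk 6, set 0) → MISS  vc=[12, 2]
4: 0x33 (blk 12, set 0) → VC-HIT  vc=[6, 2]
5: 0x19 (blk 6, set 0) → VC-HIT  vc=[12, 2]
6: 0x32 (blk 12, set 0) → VC-HIT  vc=[6, 2]
7: 0x19 (blk 6, set 0) → VC-HIT  vc=[12, 2]
8: 0x1b (blk 6, set 0) → L1-HIT  vc=[12, 2]
9: 0x1b (blk 6, set 0) → L1-HIT  vc=[12, 2]
10: 0x19 (blk 6, set 0) → L1-HIT  vc=[12, 2]
11: 0x31 (blk 12, set 0) → VC-HIT  vc=[6, 2]
12: 0x31 (blk 12, set 0) → L1-HIT  vc=[6, 2]
13: 0x19 (blk 6, set 0) → VC-HIT  vc=[12, 2]
14: 0x33 (blk 12, set 0) → VC-HIT  vc=[6, 2]
15: 0x19 (blk 6, set 0) → VC-HIT  vc=[12, 2]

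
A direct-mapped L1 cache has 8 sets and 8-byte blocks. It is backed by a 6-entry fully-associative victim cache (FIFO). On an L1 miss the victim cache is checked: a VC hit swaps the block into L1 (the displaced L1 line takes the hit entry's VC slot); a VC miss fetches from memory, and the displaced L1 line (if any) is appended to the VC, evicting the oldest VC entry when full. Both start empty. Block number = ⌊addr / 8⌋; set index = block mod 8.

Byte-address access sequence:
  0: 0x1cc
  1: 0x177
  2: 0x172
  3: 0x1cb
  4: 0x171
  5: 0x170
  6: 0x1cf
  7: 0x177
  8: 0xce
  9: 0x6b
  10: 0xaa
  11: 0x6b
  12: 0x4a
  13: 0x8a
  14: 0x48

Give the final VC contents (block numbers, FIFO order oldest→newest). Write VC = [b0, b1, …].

VC = [57, 21, 25, 17]

0: 0x1cc (blk 57, set 1) → MISS  vc=[]
1: 0x177 (blk 46, set 6) → MISS  vc=[]
2: 0x172 (blk 46, set 6) → L1-HIT  vc=[]
3: 0x1cb (blk 57, set 1) → L1-HIT  vc=[]
4: 0x171 (blk 46, set 6) → L1-HIT  vc=[]
5: 0x170 (blk 46, set 6) → L1-HIT  vc=[]
6: 0x1cf (blk 57, set 1) → L1-HIT  vc=[]
7: 0x177 (blk 46, set 6) → L1-HIT  vc=[]
8: 0xce (blk 25, set 1) → MISS  vc=[57]
9: 0x6b (blk 13, set 5) → MISS  vc=[57]
10: 0xaa (blk 21, set 5) → MISS  vc=[57, 13]
11: 0x6b (blk 13, set 5) → VC-HIT  vc=[57, 21]
12: 0x4a (blk 9, set 1) → MISS  vc=[57, 21, 25]
13: 0x8a (blk 17, set 1) → MISS  vc=[57, 21, 25, 9]
14: 0x48 (blk 9, set 1) → VC-HIT  vc=[57, 21, 25, 17]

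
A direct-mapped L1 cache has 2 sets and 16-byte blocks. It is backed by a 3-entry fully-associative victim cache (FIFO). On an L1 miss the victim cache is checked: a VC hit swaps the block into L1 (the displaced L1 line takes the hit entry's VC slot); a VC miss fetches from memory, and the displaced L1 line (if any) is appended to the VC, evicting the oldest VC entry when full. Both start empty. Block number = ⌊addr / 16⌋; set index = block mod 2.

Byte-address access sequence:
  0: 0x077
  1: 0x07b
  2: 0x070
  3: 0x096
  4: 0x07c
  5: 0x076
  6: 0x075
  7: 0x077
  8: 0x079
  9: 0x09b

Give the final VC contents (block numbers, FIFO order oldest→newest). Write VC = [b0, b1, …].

0: 0x77 (blk 7, set 1) → MISS  vc=[]
1: 0x7b (blk 7, set 1) → L1-HIT  vc=[]
2: 0x70 (blk 7, set 1) → L1-HIT  vc=[]
3: 0x96 (blk 9, set 1) → MISS  vc=[7]
4: 0x7c (blk 7, set 1) → VC-HIT  vc=[9]
5: 0x76 (blk 7, set 1) → L1-HIT  vc=[9]
6: 0x75 (blk 7, set 1) → L1-HIT  vc=[9]
7: 0x77 (blk 7, set 1) → L1-HIT  vc=[9]
8: 0x79 (blk 7, set 1) → L1-HIT  vc=[9]
9: 0x9b (blk 9, set 1) → VC-HIT  vc=[7]

VC = [7]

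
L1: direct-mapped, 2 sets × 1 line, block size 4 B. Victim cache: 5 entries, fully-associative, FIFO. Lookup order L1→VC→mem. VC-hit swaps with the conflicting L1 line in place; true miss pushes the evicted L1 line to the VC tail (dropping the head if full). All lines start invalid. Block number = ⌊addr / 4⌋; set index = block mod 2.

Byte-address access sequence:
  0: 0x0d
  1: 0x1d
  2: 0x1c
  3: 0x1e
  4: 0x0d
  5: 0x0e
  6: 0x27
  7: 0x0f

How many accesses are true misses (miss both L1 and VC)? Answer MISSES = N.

MISSES = 3

#0 0xd→b3/s1 MISS; vc=[]
#1 0x1d→b7/s1 MISS; vc=[3]
#2 0x1c→b7/s1 L1-HIT; vc=[3]
#3 0x1e→b7/s1 L1-HIT; vc=[3]
#4 0xd→b3/s1 VC-HIT; vc=[7]
#5 0xe→b3/s1 L1-HIT; vc=[7]
#6 0x27→b9/s1 MISS; vc=[7,3]
#7 0xf→b3/s1 VC-HIT; vc=[7,9]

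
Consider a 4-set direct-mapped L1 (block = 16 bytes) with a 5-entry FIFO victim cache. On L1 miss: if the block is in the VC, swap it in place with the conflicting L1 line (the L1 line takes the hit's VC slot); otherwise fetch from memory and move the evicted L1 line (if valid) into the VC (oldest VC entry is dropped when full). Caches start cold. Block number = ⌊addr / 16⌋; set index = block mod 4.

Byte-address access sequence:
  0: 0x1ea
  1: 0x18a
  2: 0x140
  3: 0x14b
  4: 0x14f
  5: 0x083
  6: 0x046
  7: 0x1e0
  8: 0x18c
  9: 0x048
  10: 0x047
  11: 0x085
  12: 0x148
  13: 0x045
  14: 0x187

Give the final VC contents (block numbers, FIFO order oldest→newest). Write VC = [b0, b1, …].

0: 0x1ea (blk 30, set 2) → MISS  vc=[]
1: 0x18a (blk 24, set 0) → MISS  vc=[]
2: 0x140 (blk 20, set 0) → MISS  vc=[24]
3: 0x14b (blk 20, set 0) → L1-HIT  vc=[24]
4: 0x14f (blk 20, set 0) → L1-HIT  vc=[24]
5: 0x83 (blk 8, set 0) → MISS  vc=[24, 20]
6: 0x46 (blk 4, set 0) → MISS  vc=[24, 20, 8]
7: 0x1e0 (blk 30, set 2) → L1-HIT  vc=[24, 20, 8]
8: 0x18c (blk 24, set 0) → VC-HIT  vc=[4, 20, 8]
9: 0x48 (blk 4, set 0) → VC-HIT  vc=[24, 20, 8]
10: 0x47 (blk 4, set 0) → L1-HIT  vc=[24, 20, 8]
11: 0x85 (blk 8, set 0) → VC-HIT  vc=[24, 20, 4]
12: 0x148 (blk 20, set 0) → VC-HIT  vc=[24, 8, 4]
13: 0x45 (blk 4, set 0) → VC-HIT  vc=[24, 8, 20]
14: 0x187 (blk 24, set 0) → VC-HIT  vc=[4, 8, 20]

VC = [4, 8, 20]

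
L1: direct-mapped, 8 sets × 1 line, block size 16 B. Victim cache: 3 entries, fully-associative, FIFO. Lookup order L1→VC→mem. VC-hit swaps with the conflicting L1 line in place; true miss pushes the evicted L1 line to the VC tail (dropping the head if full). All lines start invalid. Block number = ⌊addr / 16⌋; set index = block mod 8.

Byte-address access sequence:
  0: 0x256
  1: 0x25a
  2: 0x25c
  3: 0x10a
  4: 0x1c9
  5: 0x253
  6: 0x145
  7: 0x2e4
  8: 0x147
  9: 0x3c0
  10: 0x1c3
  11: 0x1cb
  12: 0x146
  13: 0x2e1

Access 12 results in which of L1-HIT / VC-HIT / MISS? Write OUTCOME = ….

  [0] addr=0x256 blk=37 s=5: MISS | VC []
  [1] addr=0x25a blk=37 s=5: L1-HIT | VC []
  [2] addr=0x25c blk=37 s=5: L1-HIT | VC []
  [3] addr=0x10a blk=16 s=0: MISS | VC []
  [4] addr=0x1c9 blk=28 s=4: MISS | VC []
  [5] addr=0x253 blk=37 s=5: L1-HIT | VC []
  [6] addr=0x145 blk=20 s=4: MISS | VC [28]
  [7] addr=0x2e4 blk=46 s=6: MISS | VC [28]
  [8] addr=0x147 blk=20 s=4: L1-HIT | VC [28]
  [9] addr=0x3c0 blk=60 s=4: MISS | VC [28, 20]
  [10] addr=0x1c3 blk=28 s=4: VC-HIT | VC [60, 20]
  [11] addr=0x1cb blk=28 s=4: L1-HIT | VC [60, 20]
  [12] addr=0x146 blk=20 s=4: VC-HIT | VC [60, 28]
  [13] addr=0x2e1 blk=46 s=6: L1-HIT | VC [60, 28]

OUTCOME = VC-HIT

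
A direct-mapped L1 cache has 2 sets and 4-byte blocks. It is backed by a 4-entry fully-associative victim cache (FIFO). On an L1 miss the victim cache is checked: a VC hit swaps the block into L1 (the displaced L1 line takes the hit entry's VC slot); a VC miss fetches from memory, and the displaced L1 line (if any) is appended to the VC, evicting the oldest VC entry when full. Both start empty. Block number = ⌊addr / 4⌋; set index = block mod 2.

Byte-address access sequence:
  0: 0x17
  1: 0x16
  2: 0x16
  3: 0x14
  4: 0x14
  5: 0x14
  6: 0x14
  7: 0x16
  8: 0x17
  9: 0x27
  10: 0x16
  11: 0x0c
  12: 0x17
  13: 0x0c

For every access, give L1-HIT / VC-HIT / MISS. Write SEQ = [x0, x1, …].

  [0] addr=0x17 blk=5 s=1: MISS | VC []
  [1] addr=0x16 blk=5 s=1: L1-HIT | VC []
  [2] addr=0x16 blk=5 s=1: L1-HIT | VC []
  [3] addr=0x14 blk=5 s=1: L1-HIT | VC []
  [4] addr=0x14 blk=5 s=1: L1-HIT | VC []
  [5] addr=0x14 blk=5 s=1: L1-HIT | VC []
  [6] addr=0x14 blk=5 s=1: L1-HIT | VC []
  [7] addr=0x16 blk=5 s=1: L1-HIT | VC []
  [8] addr=0x17 blk=5 s=1: L1-HIT | VC []
  [9] addr=0x27 blk=9 s=1: MISS | VC [5]
  [10] addr=0x16 blk=5 s=1: VC-HIT | VC [9]
  [11] addr=0xc blk=3 s=1: MISS | VC [9, 5]
  [12] addr=0x17 blk=5 s=1: VC-HIT | VC [9, 3]
  [13] addr=0xc blk=3 s=1: VC-HIT | VC [9, 5]

SEQ = [MISS, L1-HIT, L1-HIT, L1-HIT, L1-HIT, L1-HIT, L1-HIT, L1-HIT, L1-HIT, MISS, VC-HIT, MISS, VC-HIT, VC-HIT]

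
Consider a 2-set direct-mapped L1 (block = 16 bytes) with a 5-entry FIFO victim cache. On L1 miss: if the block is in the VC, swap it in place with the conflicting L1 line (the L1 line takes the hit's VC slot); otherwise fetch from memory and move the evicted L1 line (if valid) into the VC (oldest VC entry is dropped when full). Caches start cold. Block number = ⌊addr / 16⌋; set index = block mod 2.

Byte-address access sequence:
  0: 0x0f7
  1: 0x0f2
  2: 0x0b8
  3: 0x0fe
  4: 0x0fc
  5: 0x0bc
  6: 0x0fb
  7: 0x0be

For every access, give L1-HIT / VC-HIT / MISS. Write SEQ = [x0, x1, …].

SEQ = [MISS, L1-HIT, MISS, VC-HIT, L1-HIT, VC-HIT, VC-HIT, VC-HIT]

#0 0xf7→b15/s1 MISS; vc=[]
#1 0xf2→b15/s1 L1-HIT; vc=[]
#2 0xb8→b11/s1 MISS; vc=[15]
#3 0xfe→b15/s1 VC-HIT; vc=[11]
#4 0xfc→b15/s1 L1-HIT; vc=[11]
#5 0xbc→b11/s1 VC-HIT; vc=[15]
#6 0xfb→b15/s1 VC-HIT; vc=[11]
#7 0xbe→b11/s1 VC-HIT; vc=[15]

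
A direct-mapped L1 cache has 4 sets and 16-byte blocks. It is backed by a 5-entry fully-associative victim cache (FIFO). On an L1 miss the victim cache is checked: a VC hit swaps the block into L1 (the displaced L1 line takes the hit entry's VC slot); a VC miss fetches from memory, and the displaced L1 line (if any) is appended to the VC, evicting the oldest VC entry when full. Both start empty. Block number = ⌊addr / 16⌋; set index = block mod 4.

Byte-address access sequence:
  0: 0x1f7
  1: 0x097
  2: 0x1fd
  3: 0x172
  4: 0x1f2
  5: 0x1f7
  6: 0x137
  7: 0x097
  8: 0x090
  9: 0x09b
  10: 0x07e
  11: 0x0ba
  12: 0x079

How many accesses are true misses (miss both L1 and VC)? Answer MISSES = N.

MISSES = 6

0: 0x1f7 (blk 31, set 3) → MISS  vc=[]
1: 0x97 (blk 9, set 1) → MISS  vc=[]
2: 0x1fd (blk 31, set 3) → L1-HIT  vc=[]
3: 0x172 (blk 23, set 3) → MISS  vc=[31]
4: 0x1f2 (blk 31, set 3) → VC-HIT  vc=[23]
5: 0x1f7 (blk 31, set 3) → L1-HIT  vc=[23]
6: 0x137 (blk 19, set 3) → MISS  vc=[23, 31]
7: 0x97 (blk 9, set 1) → L1-HIT  vc=[23, 31]
8: 0x90 (blk 9, set 1) → L1-HIT  vc=[23, 31]
9: 0x9b (blk 9, set 1) → L1-HIT  vc=[23, 31]
10: 0x7e (blk 7, set 3) → MISS  vc=[23, 31, 19]
11: 0xba (blk 11, set 3) → MISS  vc=[23, 31, 19, 7]
12: 0x79 (blk 7, set 3) → VC-HIT  vc=[23, 31, 19, 11]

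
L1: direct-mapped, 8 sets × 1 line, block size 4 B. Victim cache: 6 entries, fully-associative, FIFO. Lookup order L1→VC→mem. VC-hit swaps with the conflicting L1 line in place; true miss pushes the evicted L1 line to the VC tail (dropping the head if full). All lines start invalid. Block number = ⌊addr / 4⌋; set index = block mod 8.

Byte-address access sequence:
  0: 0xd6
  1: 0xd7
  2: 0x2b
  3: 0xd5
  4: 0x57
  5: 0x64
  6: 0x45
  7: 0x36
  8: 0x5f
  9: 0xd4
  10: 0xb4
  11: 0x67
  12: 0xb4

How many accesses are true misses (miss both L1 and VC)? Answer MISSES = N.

MISSES = 8

#0 0xd6→b53/s5 MISS; vc=[]
#1 0xd7→b53/s5 L1-HIT; vc=[]
#2 0x2b→b10/s2 MISS; vc=[]
#3 0xd5→b53/s5 L1-HIT; vc=[]
#4 0x57→b21/s5 MISS; vc=[53]
#5 0x64→b25/s1 MISS; vc=[53]
#6 0x45→b17/s1 MISS; vc=[53,25]
#7 0x36→b13/s5 MISS; vc=[53,25,21]
#8 0x5f→b23/s7 MISS; vc=[53,25,21]
#9 0xd4→b53/s5 VC-HIT; vc=[13,25,21]
#10 0xb4→b45/s5 MISS; vc=[13,25,21,53]
#11 0x67→b25/s1 VC-HIT; vc=[13,17,21,53]
#12 0xb4→b45/s5 L1-HIT; vc=[13,17,21,53]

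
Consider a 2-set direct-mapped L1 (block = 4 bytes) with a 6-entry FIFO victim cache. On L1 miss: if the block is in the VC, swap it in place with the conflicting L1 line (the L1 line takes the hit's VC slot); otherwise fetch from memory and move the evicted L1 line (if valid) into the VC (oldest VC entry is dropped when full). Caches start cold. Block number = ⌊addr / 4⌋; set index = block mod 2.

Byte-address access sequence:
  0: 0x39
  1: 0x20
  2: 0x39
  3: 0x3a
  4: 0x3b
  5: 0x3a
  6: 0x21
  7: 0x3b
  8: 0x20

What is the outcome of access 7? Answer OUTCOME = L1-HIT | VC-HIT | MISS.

  [0] addr=0x39 blk=14 s=0: MISS | VC []
  [1] addr=0x20 blk=8 s=0: MISS | VC [14]
  [2] addr=0x39 blk=14 s=0: VC-HIT | VC [8]
  [3] addr=0x3a blk=14 s=0: L1-HIT | VC [8]
  [4] addr=0x3b blk=14 s=0: L1-HIT | VC [8]
  [5] addr=0x3a blk=14 s=0: L1-HIT | VC [8]
  [6] addr=0x21 blk=8 s=0: VC-HIT | VC [14]
  [7] addr=0x3b blk=14 s=0: VC-HIT | VC [8]
  [8] addr=0x20 blk=8 s=0: VC-HIT | VC [14]

OUTCOME = VC-HIT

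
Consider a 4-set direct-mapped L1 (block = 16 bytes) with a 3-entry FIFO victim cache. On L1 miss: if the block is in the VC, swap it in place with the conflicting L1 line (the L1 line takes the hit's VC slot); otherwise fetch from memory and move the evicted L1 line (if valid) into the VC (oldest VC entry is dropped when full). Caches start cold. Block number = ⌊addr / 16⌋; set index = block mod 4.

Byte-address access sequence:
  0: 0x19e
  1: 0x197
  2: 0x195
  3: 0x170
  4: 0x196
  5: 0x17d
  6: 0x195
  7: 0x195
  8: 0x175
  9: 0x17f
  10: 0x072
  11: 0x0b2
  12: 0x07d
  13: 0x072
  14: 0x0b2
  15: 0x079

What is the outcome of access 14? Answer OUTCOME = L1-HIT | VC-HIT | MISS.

0: 0x19e (blk 25, set 1) → MISS  vc=[]
1: 0x197 (blk 25, set 1) → L1-HIT  vc=[]
2: 0x195 (blk 25, set 1) → L1-HIT  vc=[]
3: 0x170 (blk 23, set 3) → MISS  vc=[]
4: 0x196 (blk 25, set 1) → L1-HIT  vc=[]
5: 0x17d (blk 23, set 3) → L1-HIT  vc=[]
6: 0x195 (blk 25, set 1) → L1-HIT  vc=[]
7: 0x195 (blk 25, set 1) → L1-HIT  vc=[]
8: 0x175 (blk 23, set 3) → L1-HIT  vc=[]
9: 0x17f (blk 23, set 3) → L1-HIT  vc=[]
10: 0x72 (blk 7, set 3) → MISS  vc=[23]
11: 0xb2 (blk 11, set 3) → MISS  vc=[23, 7]
12: 0x7d (blk 7, set 3) → VC-HIT  vc=[23, 11]
13: 0x72 (blk 7, set 3) → L1-HIT  vc=[23, 11]
14: 0xb2 (blk 11, set 3) → VC-HIT  vc=[23, 7]
15: 0x79 (blk 7, set 3) → VC-HIT  vc=[23, 11]

OUTCOME = VC-HIT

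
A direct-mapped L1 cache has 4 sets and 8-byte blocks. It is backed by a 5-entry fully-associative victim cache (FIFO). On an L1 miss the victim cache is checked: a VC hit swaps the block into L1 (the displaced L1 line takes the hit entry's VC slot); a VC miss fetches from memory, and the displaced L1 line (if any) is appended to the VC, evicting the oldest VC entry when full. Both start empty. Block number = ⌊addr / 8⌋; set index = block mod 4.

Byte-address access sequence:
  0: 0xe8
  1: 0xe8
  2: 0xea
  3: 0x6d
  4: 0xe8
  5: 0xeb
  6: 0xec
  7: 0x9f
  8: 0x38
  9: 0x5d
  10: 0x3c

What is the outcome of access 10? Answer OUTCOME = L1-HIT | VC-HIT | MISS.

  [0] addr=0xe8 blk=29 s=1: MISS | VC []
  [1] addr=0xe8 blk=29 s=1: L1-HIT | VC []
  [2] addr=0xea blk=29 s=1: L1-HIT | VC []
  [3] addr=0x6d blk=13 s=1: MISS | VC [29]
  [4] addr=0xe8 blk=29 s=1: VC-HIT | VC [13]
  [5] addr=0xeb blk=29 s=1: L1-HIT | VC [13]
  [6] addr=0xec blk=29 s=1: L1-HIT | VC [13]
  [7] addr=0x9f blk=19 s=3: MISS | VC [13]
  [8] addr=0x38 blk=7 s=3: MISS | VC [13, 19]
  [9] addr=0x5d blk=11 s=3: MISS | VC [13, 19, 7]
  [10] addr=0x3c blk=7 s=3: VC-HIT | VC [13, 19, 11]

OUTCOME = VC-HIT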